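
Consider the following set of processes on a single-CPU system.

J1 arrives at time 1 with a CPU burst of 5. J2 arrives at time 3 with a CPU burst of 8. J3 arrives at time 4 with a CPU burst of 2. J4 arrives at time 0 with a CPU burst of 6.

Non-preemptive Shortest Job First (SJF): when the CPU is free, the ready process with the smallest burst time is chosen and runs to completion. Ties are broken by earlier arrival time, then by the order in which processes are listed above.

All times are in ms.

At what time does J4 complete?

Gantt: | J4 0-6 | J3 6-8 | J1 8-13 | J2 13-21 |
Completion: J1=13  J2=21  J3=8  J4=6

6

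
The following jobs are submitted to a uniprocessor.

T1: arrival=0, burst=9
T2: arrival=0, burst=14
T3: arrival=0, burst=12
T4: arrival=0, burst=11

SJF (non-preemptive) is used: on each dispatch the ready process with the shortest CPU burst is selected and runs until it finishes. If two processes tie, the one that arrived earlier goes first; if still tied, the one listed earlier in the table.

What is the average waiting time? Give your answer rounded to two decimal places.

Schedule: | T1 0-9 | T4 9-20 | T3 20-32 | T2 32-46 |
Completion: T1=9  T2=46  T3=32  T4=20
Turnaround (C−A): T1=9  T2=46  T3=32  T4=20
Waiting times: T1=0, T2=32, T3=20, T4=9
Average waiting = (0+32+20+9) / 4 = 61/4 = 15.25

15.25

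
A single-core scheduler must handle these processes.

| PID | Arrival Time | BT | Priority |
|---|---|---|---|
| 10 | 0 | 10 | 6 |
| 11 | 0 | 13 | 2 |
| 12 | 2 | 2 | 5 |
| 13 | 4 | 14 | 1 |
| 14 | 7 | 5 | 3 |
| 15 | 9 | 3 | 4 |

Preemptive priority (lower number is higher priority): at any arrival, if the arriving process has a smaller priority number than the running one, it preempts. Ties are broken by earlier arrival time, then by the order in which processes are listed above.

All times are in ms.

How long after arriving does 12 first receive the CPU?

33

Timeline: | 11 0-4 | 13 4-18 | 11 18-27 | 14 27-32 | 15 32-35 | 12 35-37 | 10 37-47 |
Completion: 10=47  11=27  12=37  13=18  14=32  15=35
Turnaround (C−A): 10=47  11=27  12=35  13=14  14=25  15=26
Response(12) = first start − arrival = 35 − 2 = 33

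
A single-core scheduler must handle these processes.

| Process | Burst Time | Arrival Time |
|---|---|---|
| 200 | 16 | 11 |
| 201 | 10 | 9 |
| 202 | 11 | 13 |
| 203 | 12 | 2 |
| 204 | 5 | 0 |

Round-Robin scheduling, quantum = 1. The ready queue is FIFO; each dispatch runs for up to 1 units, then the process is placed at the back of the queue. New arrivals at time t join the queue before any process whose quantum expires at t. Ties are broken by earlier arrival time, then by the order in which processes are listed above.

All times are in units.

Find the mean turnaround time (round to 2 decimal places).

Timeline: | 204 0-2 | 203 2-3 | 204 3-4 | 203 4-5 | 204 5-6 | 203 6-7 | 204 7-8 | 203 8-9 | 201 9-10 | 203 10-11 | 201 11-12 | 200 12-13 | 203 13-14 | 201 14-15 | 202 15-16 | 200 16-17 | 203 17-18 | 201 18-19 | 202 19-20 | 200 20-21 | 203 21-22 | 201 22-23 | 202 23-24 | 200 24-25 | 203 25-26 | 201 26-27 | 202 27-28 | 200 28-29 | 203 29-30 | 201 30-31 | 202 31-32 | 200 32-33 | 203 33-34 | 201 34-35 | 202 35-36 | 200 36-37 | 203 37-38 | 201 38-39 | 202 39-40 | 200 40-41 | 201 41-42 | 202 42-43 | 200 43-44 | 202 44-45 | 200 45-46 | 202 46-47 | 200 47-48 | 202 48-49 | 200 49-54 |
Completion: 200=54  201=42  202=49  203=38  204=8
Turnaround times: 200=43, 201=33, 202=36, 203=36, 204=8
Average turnaround = (43+33+36+36+8) / 5 = 156/5 = 31.20

31.20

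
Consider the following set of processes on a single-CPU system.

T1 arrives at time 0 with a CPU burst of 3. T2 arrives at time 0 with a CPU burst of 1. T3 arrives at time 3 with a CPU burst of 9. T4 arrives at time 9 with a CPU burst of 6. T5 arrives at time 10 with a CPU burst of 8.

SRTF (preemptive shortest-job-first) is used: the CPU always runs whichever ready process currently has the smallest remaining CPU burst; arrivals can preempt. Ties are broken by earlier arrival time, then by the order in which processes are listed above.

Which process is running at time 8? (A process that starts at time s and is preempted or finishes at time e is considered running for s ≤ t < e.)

Gantt: | T2 0-1 | T1 1-4 | T3 4-13 | T4 13-19 | T5 19-27 |
Completion: T1=4  T2=1  T3=13  T4=19  T5=27
Turnaround (C−A): T1=4  T2=1  T3=10  T4=10  T5=17

T3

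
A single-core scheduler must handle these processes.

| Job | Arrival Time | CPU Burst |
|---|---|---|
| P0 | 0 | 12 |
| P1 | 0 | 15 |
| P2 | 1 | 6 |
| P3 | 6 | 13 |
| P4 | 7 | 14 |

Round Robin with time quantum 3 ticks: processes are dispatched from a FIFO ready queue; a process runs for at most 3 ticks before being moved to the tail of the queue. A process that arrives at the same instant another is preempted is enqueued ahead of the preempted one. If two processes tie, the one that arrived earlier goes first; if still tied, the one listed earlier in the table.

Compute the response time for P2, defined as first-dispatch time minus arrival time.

5

Timeline: | P0 0-3 | P1 3-6 | P2 6-9 | P0 9-12 | P3 12-15 | P1 15-18 | P4 18-21 | P2 21-24 | P0 24-27 | P3 27-30 | P1 30-33 | P4 33-36 | P0 36-39 | P3 39-42 | P1 42-45 | P4 45-48 | P3 48-51 | P1 51-54 | P4 54-57 | P3 57-58 | P4 58-60 |
Completion: P0=39  P1=54  P2=24  P3=58  P4=60
Turnaround (C−A): P0=39  P1=54  P2=23  P3=52  P4=53
Response(P2) = first start − arrival = 6 − 1 = 5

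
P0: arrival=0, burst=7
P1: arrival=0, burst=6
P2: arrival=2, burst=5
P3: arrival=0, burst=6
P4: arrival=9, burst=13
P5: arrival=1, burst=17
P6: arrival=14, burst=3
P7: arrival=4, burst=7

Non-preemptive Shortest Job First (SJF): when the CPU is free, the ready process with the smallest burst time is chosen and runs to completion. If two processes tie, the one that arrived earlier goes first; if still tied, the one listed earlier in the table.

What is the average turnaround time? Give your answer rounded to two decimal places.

Schedule: | P1 0-6 | P2 6-11 | P3 11-17 | P6 17-20 | P0 20-27 | P7 27-34 | P4 34-47 | P5 47-64 |
Completion: P0=27  P1=6  P2=11  P3=17  P4=47  P5=64  P6=20  P7=34
Turnaround times: P0=27, P1=6, P2=9, P3=17, P4=38, P5=63, P6=6, P7=30
Average turnaround = (27+6+9+17+38+63+6+30) / 8 = 196/8 = 24.50

24.50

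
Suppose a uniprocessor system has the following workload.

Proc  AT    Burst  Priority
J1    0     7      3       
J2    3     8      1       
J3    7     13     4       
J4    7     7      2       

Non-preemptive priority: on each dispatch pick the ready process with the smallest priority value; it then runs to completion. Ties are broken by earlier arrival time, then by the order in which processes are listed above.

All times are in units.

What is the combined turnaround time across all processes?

Schedule: | J1 0-7 | J2 7-15 | J4 15-22 | J3 22-35 |
Completion: J1=7  J2=15  J3=35  J4=22
Turnaround (C−A): J1=7  J2=12  J3=28  J4=15
Turnaround = completion − arrival: J1=7, J2=12, J3=28, J4=15
Total turnaround = 7 + 12 + 28 + 15 = 62

62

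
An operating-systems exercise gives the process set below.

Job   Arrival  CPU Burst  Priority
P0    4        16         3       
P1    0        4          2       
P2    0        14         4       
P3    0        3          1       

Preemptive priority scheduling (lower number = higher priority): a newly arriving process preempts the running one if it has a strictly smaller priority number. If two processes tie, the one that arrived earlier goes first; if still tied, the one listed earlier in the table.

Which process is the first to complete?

P3

Schedule: | P3 0-3 | P1 3-7 | P0 7-23 | P2 23-37 |
Completion: P0=23  P1=7  P2=37  P3=3
Turnaround (C−A): P0=19  P1=7  P2=37  P3=3
Finish order: P3 → P1 → P0 → P2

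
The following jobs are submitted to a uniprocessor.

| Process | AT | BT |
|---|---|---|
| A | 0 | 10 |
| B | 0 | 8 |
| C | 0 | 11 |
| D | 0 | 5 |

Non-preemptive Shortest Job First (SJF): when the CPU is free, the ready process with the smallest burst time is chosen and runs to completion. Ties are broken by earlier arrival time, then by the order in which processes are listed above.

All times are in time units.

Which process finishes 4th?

Timeline: | D 0-5 | B 5-13 | A 13-23 | C 23-34 |
Completion: A=23  B=13  C=34  D=5
Finish order: D → B → A → C

C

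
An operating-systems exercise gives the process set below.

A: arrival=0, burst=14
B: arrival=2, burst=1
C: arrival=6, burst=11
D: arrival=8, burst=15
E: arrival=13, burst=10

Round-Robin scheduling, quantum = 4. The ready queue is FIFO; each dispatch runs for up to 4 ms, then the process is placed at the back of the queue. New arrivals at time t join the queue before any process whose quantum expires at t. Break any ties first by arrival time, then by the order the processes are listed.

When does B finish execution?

5

Timeline: | A 0-4 | B 4-5 | A 5-9 | C 9-13 | D 13-17 | A 17-21 | E 21-25 | C 25-29 | D 29-33 | A 33-35 | E 35-39 | C 39-42 | D 42-46 | E 46-48 | D 48-51 |
Completion: A=35  B=5  C=42  D=51  E=48
Turnaround (C−A): A=35  B=3  C=36  D=43  E=35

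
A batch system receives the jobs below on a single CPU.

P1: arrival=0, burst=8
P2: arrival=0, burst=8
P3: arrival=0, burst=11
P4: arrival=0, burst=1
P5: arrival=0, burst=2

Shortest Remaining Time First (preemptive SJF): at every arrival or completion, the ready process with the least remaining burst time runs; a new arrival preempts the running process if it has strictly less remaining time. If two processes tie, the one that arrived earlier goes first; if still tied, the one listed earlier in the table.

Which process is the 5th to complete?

Gantt: | P4 0-1 | P5 1-3 | P1 3-11 | P2 11-19 | P3 19-30 |
Completion: P1=11  P2=19  P3=30  P4=1  P5=3
Finish order: P4 → P5 → P1 → P2 → P3

P3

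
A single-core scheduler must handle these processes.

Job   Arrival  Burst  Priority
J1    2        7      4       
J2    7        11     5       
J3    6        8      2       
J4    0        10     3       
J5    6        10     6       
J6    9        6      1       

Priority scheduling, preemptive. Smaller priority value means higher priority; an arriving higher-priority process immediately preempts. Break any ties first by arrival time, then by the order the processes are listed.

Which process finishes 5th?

J2

Gantt: | J4 0-6 | J3 6-9 | J6 9-15 | J3 15-20 | J4 20-24 | J1 24-31 | J2 31-42 | J5 42-52 |
Completion: J1=31  J2=42  J3=20  J4=24  J5=52  J6=15
Turnaround (C−A): J1=29  J2=35  J3=14  J4=24  J5=46  J6=6
Finish order: J6 → J3 → J4 → J1 → J2 → J5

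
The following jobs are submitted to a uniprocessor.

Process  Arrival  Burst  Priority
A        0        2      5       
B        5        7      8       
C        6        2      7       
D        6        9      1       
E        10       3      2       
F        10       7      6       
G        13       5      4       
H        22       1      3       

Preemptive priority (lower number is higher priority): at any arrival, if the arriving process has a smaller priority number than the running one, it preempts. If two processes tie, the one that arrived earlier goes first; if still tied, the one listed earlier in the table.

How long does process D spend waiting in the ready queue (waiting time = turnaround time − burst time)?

0

Schedule: | A 0-2 | idle 2-5 | B 5-6 | D 6-15 | E 15-18 | G 18-22 | H 22-23 | G 23-24 | F 24-31 | C 31-33 | B 33-39 |
Completion: A=2  B=39  C=33  D=15  E=18  F=31  G=24  H=23
Turnaround (C−A): A=2  B=34  C=27  D=9  E=8  F=21  G=11  H=1
Waiting(D) = turnaround − burst = 9 − 9 = 0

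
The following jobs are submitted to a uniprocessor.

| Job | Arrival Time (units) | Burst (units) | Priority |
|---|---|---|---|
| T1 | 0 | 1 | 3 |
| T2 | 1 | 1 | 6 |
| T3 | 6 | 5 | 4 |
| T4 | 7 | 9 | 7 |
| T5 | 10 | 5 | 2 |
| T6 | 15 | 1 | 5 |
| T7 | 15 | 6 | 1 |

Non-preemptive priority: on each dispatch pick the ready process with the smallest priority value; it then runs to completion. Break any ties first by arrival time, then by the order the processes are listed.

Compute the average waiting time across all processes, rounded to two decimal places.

Timeline: | T1 0-1 | T2 1-2 | idle 2-6 | T3 6-11 | T5 11-16 | T7 16-22 | T6 22-23 | T4 23-32 |
Completion: T1=1  T2=2  T3=11  T4=32  T5=16  T6=23  T7=22
Waiting times: T1=0, T2=0, T3=0, T4=16, T5=1, T6=7, T7=1
Average waiting = (0+0+0+16+1+7+1) / 7 = 25/7 = 3.57

3.57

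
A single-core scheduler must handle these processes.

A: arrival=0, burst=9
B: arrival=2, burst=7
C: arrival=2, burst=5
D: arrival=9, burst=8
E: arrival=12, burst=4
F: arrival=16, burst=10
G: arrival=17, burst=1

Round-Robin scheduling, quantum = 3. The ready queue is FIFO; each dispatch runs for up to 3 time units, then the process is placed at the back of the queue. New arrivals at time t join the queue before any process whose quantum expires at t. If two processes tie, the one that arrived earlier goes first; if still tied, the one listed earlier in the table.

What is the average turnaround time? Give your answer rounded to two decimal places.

23.57

Timeline: | A 0-3 | B 3-6 | C 6-9 | A 9-12 | B 12-15 | D 15-18 | C 18-20 | E 20-23 | A 23-26 | B 26-27 | F 27-30 | G 30-31 | D 31-34 | E 34-35 | F 35-38 | D 38-40 | F 40-44 |
Completion: A=26  B=27  C=20  D=40  E=35  F=44  G=31
Turnaround (C−A): A=26  B=25  C=18  D=31  E=23  F=28  G=14
Turnaround times: A=26, B=25, C=18, D=31, E=23, F=28, G=14
Average turnaround = (26+25+18+31+23+28+14) / 7 = 165/7 = 23.57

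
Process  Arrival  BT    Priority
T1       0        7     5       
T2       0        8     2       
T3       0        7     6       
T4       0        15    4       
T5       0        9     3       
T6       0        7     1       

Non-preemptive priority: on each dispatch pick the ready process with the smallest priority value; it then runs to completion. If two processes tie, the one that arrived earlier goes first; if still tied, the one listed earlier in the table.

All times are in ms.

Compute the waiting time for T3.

46

Schedule: | T6 0-7 | T2 7-15 | T5 15-24 | T4 24-39 | T1 39-46 | T3 46-53 |
Completion: T1=46  T2=15  T3=53  T4=39  T5=24  T6=7
Turnaround (C−A): T1=46  T2=15  T3=53  T4=39  T5=24  T6=7
Waiting(T3) = turnaround − burst = 53 − 7 = 46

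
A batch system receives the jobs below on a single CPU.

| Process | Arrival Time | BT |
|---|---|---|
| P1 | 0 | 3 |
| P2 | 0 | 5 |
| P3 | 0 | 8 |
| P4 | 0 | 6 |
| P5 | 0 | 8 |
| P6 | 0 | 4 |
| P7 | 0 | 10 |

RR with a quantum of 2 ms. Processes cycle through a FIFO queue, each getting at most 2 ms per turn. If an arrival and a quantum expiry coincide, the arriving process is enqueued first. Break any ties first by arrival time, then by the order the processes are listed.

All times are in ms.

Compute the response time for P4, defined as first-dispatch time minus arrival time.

6

Timeline: | P1 0-2 | P2 2-4 | P3 4-6 | P4 6-8 | P5 8-10 | P6 10-12 | P7 12-14 | P1 14-15 | P2 15-17 | P3 17-19 | P4 19-21 | P5 21-23 | P6 23-25 | P7 25-27 | P2 27-28 | P3 28-30 | P4 30-32 | P5 32-34 | P7 34-36 | P3 36-38 | P5 38-40 | P7 40-44 |
Completion: P1=15  P2=28  P3=38  P4=32  P5=40  P6=25  P7=44
Response(P4) = first start − arrival = 6 − 0 = 6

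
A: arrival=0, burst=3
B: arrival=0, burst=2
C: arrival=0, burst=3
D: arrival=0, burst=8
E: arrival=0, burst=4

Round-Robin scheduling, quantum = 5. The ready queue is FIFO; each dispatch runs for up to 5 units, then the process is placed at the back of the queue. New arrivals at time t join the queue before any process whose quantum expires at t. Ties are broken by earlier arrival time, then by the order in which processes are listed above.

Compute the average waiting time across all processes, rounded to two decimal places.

6.60

Schedule: | A 0-3 | B 3-5 | C 5-8 | D 8-13 | E 13-17 | D 17-20 |
Completion: A=3  B=5  C=8  D=20  E=17
Turnaround (C−A): A=3  B=5  C=8  D=20  E=17
Waiting times: A=0, B=3, C=5, D=12, E=13
Average waiting = (0+3+5+12+13) / 5 = 33/5 = 6.60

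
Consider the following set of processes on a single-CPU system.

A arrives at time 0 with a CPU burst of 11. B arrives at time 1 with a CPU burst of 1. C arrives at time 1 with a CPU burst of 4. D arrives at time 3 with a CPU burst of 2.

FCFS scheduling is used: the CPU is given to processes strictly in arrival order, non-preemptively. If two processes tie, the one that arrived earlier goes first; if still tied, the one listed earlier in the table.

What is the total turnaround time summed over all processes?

Gantt: | A 0-11 | B 11-12 | C 12-16 | D 16-18 |
Completion: A=11  B=12  C=16  D=18
Turnaround = completion − arrival: A=11, B=11, C=15, D=15
Total turnaround = 11 + 11 + 15 + 15 = 52

52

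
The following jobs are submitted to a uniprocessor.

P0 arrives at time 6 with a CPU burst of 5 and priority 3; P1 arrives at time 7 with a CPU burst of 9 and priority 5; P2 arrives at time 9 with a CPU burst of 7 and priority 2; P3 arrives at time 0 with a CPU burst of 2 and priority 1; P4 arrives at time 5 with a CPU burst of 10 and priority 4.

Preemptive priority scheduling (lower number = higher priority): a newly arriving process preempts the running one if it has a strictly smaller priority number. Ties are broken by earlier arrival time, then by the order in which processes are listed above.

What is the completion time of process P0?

18

Gantt: | P3 0-2 | idle 2-5 | P4 5-6 | P0 6-9 | P2 9-16 | P0 16-18 | P4 18-27 | P1 27-36 |
Completion: P0=18  P1=36  P2=16  P3=2  P4=27
Turnaround (C−A): P0=12  P1=29  P2=7  P3=2  P4=22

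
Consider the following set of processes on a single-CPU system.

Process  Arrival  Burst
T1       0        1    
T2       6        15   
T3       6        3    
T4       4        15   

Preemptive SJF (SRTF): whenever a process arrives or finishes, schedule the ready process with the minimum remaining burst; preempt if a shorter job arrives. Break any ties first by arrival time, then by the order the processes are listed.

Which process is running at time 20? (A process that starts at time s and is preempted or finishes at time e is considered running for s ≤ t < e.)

T4

Timeline: | T1 0-1 | idle 1-4 | T4 4-6 | T3 6-9 | T4 9-22 | T2 22-37 |
Completion: T1=1  T2=37  T3=9  T4=22
Turnaround (C−A): T1=1  T2=31  T3=3  T4=18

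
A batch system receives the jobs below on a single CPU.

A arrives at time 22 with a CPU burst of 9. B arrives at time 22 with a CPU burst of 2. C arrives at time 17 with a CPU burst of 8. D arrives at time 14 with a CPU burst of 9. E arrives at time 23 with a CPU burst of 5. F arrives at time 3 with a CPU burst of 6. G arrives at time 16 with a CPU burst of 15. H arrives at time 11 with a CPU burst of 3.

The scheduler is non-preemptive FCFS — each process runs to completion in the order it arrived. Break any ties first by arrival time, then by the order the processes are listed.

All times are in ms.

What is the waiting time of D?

0

Schedule: | idle 0-3 | F 3-9 | idle 9-11 | H 11-14 | D 14-23 | G 23-38 | C 38-46 | A 46-55 | B 55-57 | E 57-62 |
Completion: A=55  B=57  C=46  D=23  E=62  F=9  G=38  H=14
Turnaround (C−A): A=33  B=35  C=29  D=9  E=39  F=6  G=22  H=3
Waiting(D) = turnaround − burst = 9 − 9 = 0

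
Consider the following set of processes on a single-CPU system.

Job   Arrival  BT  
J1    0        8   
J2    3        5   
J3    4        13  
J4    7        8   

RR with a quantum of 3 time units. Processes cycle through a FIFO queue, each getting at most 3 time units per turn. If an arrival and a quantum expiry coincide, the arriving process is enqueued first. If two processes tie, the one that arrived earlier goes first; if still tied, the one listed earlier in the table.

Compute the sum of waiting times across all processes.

Timeline: | J1 0-3 | J2 3-6 | J1 6-9 | J3 9-12 | J2 12-14 | J4 14-17 | J1 17-19 | J3 19-22 | J4 22-25 | J3 25-28 | J4 28-30 | J3 30-34 |
Completion: J1=19  J2=14  J3=34  J4=30
Waiting = turnaround − burst: J1=11, J2=6, J3=17, J4=15
Total waiting = 11 + 6 + 17 + 15 = 49

49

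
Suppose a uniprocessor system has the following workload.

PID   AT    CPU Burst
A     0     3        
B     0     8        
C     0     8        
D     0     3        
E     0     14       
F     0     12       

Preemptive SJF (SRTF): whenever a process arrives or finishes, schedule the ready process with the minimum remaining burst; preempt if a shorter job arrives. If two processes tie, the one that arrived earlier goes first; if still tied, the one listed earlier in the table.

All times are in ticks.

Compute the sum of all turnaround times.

127

Gantt: | A 0-3 | D 3-6 | B 6-14 | C 14-22 | F 22-34 | E 34-48 |
Completion: A=3  B=14  C=22  D=6  E=48  F=34
Turnaround = completion − arrival: A=3, B=14, C=22, D=6, E=48, F=34
Total turnaround = 3 + 14 + 22 + 6 + 48 + 34 = 127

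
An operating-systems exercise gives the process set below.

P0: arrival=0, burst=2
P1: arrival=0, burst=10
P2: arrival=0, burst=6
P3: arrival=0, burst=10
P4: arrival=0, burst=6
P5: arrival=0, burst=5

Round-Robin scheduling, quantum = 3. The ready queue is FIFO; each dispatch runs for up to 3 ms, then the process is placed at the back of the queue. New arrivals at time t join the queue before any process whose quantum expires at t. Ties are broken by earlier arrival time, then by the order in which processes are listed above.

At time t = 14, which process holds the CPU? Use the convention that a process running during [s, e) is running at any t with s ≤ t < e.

Timeline: | P0 0-2 | P1 2-5 | P2 5-8 | P3 8-11 | P4 11-14 | P5 14-17 | P1 17-20 | P2 20-23 | P3 23-26 | P4 26-29 | P5 29-31 | P1 31-34 | P3 34-37 | P1 37-38 | P3 38-39 |
Completion: P0=2  P1=38  P2=23  P3=39  P4=29  P5=31

P5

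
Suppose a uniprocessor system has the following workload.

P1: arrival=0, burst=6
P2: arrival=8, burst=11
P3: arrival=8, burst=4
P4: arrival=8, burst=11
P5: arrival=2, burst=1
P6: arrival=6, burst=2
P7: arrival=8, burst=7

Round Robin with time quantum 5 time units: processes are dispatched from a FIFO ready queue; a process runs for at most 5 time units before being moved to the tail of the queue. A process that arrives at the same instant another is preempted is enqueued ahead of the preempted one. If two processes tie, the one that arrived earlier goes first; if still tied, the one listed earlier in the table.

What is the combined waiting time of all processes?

81

Schedule: | P1 0-5 | P5 5-6 | P1 6-7 | P6 7-9 | P2 9-14 | P3 14-18 | P4 18-23 | P7 23-28 | P2 28-33 | P4 33-38 | P7 38-40 | P2 40-41 | P4 41-42 |
Completion: P1=7  P2=41  P3=18  P4=42  P5=6  P6=9  P7=40
Waiting = turnaround − burst: P1=1, P2=22, P3=6, P4=23, P5=3, P6=1, P7=25
Total waiting = 1 + 22 + 6 + 23 + 3 + 1 + 25 = 81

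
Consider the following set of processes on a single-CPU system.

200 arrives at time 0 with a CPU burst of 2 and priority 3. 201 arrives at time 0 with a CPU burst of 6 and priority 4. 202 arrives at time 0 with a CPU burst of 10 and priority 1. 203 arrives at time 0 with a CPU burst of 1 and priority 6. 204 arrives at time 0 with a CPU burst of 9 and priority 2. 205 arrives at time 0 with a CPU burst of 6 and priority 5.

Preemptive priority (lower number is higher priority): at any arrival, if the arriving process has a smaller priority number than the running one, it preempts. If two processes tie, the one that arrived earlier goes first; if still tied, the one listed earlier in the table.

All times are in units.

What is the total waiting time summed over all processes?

110

Gantt: | 202 0-10 | 204 10-19 | 200 19-21 | 201 21-27 | 205 27-33 | 203 33-34 |
Completion: 200=21  201=27  202=10  203=34  204=19  205=33
Waiting = turnaround − burst: 200=19, 201=21, 202=0, 203=33, 204=10, 205=27
Total waiting = 19 + 21 + 0 + 33 + 10 + 27 = 110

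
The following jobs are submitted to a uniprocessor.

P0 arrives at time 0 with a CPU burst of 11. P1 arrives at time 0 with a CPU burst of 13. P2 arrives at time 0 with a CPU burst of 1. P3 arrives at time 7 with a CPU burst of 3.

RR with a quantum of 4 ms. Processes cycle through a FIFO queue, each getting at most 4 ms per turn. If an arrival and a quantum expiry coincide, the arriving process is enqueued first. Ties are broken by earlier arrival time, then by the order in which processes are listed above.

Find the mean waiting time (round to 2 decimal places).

10.25

Gantt: | P0 0-4 | P1 4-8 | P2 8-9 | P0 9-13 | P3 13-16 | P1 16-20 | P0 20-23 | P1 23-28 |
Completion: P0=23  P1=28  P2=9  P3=16
Turnaround (C−A): P0=23  P1=28  P2=9  P3=9
Waiting times: P0=12, P1=15, P2=8, P3=6
Average waiting = (12+15+8+6) / 4 = 41/4 = 10.25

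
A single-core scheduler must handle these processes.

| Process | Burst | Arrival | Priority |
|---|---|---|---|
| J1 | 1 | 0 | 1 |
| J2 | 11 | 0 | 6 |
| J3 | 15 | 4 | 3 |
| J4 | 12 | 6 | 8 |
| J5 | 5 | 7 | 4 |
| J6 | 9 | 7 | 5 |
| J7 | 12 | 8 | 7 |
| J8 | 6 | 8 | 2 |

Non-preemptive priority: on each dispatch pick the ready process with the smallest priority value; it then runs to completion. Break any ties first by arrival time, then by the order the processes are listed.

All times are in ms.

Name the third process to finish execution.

J8

Schedule: | J1 0-1 | J2 1-12 | J8 12-18 | J3 18-33 | J5 33-38 | J6 38-47 | J7 47-59 | J4 59-71 |
Completion: J1=1  J2=12  J3=33  J4=71  J5=38  J6=47  J7=59  J8=18
Turnaround (C−A): J1=1  J2=12  J3=29  J4=65  J5=31  J6=40  J7=51  J8=10
Finish order: J1 → J2 → J8 → J3 → J5 → J6 → J7 → J4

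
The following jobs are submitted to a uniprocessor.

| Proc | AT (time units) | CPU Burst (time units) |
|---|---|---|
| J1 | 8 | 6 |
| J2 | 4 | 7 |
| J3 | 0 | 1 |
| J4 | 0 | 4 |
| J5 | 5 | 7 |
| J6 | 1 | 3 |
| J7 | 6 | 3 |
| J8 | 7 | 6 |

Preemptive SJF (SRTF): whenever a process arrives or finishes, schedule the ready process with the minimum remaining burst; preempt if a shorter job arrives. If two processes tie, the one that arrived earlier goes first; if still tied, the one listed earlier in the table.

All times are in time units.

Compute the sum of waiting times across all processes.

63

Schedule: | J3 0-1 | J6 1-4 | J4 4-8 | J7 8-11 | J8 11-17 | J1 17-23 | J2 23-30 | J5 30-37 |
Completion: J1=23  J2=30  J3=1  J4=8  J5=37  J6=4  J7=11  J8=17
Turnaround (C−A): J1=15  J2=26  J3=1  J4=8  J5=32  J6=3  J7=5  J8=10
Waiting = turnaround − burst: J1=9, J2=19, J3=0, J4=4, J5=25, J6=0, J7=2, J8=4
Total waiting = 9 + 19 + 0 + 4 + 25 + 0 + 2 + 4 = 63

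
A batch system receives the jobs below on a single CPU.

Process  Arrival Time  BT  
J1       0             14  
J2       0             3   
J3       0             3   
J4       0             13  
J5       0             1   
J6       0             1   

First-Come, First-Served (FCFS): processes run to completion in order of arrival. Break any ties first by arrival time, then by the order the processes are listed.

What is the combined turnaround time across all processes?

153

Gantt: | J1 0-14 | J2 14-17 | J3 17-20 | J4 20-33 | J5 33-34 | J6 34-35 |
Completion: J1=14  J2=17  J3=20  J4=33  J5=34  J6=35
Turnaround = completion − arrival: J1=14, J2=17, J3=20, J4=33, J5=34, J6=35
Total turnaround = 14 + 17 + 20 + 33 + 34 + 35 = 153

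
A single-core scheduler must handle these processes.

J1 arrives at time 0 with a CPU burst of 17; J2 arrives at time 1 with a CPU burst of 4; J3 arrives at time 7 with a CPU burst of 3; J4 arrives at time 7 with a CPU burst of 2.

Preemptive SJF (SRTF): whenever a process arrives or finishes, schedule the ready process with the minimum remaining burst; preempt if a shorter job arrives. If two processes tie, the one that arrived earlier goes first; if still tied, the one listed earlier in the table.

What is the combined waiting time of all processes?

Timeline: | J1 0-1 | J2 1-5 | J1 5-7 | J4 7-9 | J3 9-12 | J1 12-26 |
Completion: J1=26  J2=5  J3=12  J4=9
Waiting = turnaround − burst: J1=9, J2=0, J3=2, J4=0
Total waiting = 9 + 0 + 2 + 0 = 11

11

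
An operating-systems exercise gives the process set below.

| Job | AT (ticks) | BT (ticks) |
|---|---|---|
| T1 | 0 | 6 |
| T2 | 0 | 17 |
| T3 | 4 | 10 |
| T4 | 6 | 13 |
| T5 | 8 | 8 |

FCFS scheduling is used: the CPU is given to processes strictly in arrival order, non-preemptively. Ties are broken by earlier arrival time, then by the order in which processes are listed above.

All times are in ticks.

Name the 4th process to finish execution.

T4

Gantt: | T1 0-6 | T2 6-23 | T3 23-33 | T4 33-46 | T5 46-54 |
Completion: T1=6  T2=23  T3=33  T4=46  T5=54
Turnaround (C−A): T1=6  T2=23  T3=29  T4=40  T5=46
Finish order: T1 → T2 → T3 → T4 → T5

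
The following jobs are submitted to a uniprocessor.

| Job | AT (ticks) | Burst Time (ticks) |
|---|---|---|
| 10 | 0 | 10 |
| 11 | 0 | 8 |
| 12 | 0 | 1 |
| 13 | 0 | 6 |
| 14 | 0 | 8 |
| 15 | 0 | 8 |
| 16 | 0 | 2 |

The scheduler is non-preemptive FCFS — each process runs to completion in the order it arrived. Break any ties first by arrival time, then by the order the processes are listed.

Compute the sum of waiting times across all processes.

Timeline: | 10 0-10 | 11 10-18 | 12 18-19 | 13 19-25 | 14 25-33 | 15 33-41 | 16 41-43 |
Completion: 10=10  11=18  12=19  13=25  14=33  15=41  16=43
Waiting = turnaround − burst: 10=0, 11=10, 12=18, 13=19, 14=25, 15=33, 16=41
Total waiting = 0 + 10 + 18 + 19 + 25 + 33 + 41 = 146

146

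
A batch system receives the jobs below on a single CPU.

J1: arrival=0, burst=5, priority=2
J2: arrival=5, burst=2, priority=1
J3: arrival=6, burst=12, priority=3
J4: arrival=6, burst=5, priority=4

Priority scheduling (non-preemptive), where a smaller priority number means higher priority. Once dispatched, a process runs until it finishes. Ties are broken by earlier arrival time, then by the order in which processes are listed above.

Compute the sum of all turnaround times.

Gantt: | J1 0-5 | J2 5-7 | J3 7-19 | J4 19-24 |
Completion: J1=5  J2=7  J3=19  J4=24
Turnaround = completion − arrival: J1=5, J2=2, J3=13, J4=18
Total turnaround = 5 + 2 + 13 + 18 = 38

38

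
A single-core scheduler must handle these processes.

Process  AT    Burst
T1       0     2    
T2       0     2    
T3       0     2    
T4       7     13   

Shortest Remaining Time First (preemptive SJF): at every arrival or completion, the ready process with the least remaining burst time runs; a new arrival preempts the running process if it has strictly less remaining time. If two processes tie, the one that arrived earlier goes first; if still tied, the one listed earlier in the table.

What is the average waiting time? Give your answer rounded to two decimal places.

1.50

Timeline: | T1 0-2 | T2 2-4 | T3 4-6 | idle 6-7 | T4 7-20 |
Completion: T1=2  T2=4  T3=6  T4=20
Turnaround (C−A): T1=2  T2=4  T3=6  T4=13
Waiting times: T1=0, T2=2, T3=4, T4=0
Average waiting = (0+2+4+0) / 4 = 6/4 = 1.50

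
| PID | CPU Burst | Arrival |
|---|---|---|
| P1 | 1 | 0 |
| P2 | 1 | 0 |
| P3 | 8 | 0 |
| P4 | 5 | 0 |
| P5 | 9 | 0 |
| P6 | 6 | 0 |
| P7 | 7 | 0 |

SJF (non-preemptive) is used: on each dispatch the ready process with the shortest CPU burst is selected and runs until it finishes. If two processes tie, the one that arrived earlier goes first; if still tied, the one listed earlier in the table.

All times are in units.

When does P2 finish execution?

2

Gantt: | P1 0-1 | P2 1-2 | P4 2-7 | P6 7-13 | P7 13-20 | P3 20-28 | P5 28-37 |
Completion: P1=1  P2=2  P3=28  P4=7  P5=37  P6=13  P7=20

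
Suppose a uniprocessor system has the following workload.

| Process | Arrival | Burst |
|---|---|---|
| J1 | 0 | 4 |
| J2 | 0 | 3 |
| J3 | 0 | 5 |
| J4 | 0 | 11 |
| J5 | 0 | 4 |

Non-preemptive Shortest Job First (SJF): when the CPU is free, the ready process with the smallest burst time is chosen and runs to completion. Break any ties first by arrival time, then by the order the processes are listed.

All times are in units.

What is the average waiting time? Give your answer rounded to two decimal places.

Timeline: | J2 0-3 | J1 3-7 | J5 7-11 | J3 11-16 | J4 16-27 |
Completion: J1=7  J2=3  J3=16  J4=27  J5=11
Turnaround (C−A): J1=7  J2=3  J3=16  J4=27  J5=11
Waiting times: J1=3, J2=0, J3=11, J4=16, J5=7
Average waiting = (3+0+11+16+7) / 5 = 37/5 = 7.40

7.40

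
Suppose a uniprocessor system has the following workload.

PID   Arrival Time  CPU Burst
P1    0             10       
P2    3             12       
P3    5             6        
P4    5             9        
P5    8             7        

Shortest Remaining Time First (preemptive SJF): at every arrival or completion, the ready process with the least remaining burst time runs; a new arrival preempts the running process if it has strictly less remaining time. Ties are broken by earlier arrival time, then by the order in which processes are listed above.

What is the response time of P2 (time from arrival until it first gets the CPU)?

29

Schedule: | P1 0-10 | P3 10-16 | P5 16-23 | P4 23-32 | P2 32-44 |
Completion: P1=10  P2=44  P3=16  P4=32  P5=23
Turnaround (C−A): P1=10  P2=41  P3=11  P4=27  P5=15
Response(P2) = first start − arrival = 32 − 3 = 29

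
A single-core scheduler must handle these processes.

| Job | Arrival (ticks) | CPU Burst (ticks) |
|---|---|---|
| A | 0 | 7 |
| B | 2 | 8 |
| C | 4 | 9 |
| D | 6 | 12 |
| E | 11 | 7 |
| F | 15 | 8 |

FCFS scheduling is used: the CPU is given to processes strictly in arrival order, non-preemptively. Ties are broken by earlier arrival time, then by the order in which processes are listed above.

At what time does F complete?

51

Schedule: | A 0-7 | B 7-15 | C 15-24 | D 24-36 | E 36-43 | F 43-51 |
Completion: A=7  B=15  C=24  D=36  E=43  F=51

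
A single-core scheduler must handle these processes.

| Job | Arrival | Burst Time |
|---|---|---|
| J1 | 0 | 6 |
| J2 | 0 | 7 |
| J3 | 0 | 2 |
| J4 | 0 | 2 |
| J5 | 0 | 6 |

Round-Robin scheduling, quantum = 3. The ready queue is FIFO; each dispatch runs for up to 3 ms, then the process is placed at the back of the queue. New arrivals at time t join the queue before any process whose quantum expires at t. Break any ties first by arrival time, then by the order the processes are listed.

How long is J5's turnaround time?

Schedule: | J1 0-3 | J2 3-6 | J3 6-8 | J4 8-10 | J5 10-13 | J1 13-16 | J2 16-19 | J5 19-22 | J2 22-23 |
Completion: J1=16  J2=23  J3=8  J4=10  J5=22
Turnaround (C−A): J1=16  J2=23  J3=8  J4=10  J5=22
Turnaround(J5) = completion − arrival = 22 − 0 = 22

22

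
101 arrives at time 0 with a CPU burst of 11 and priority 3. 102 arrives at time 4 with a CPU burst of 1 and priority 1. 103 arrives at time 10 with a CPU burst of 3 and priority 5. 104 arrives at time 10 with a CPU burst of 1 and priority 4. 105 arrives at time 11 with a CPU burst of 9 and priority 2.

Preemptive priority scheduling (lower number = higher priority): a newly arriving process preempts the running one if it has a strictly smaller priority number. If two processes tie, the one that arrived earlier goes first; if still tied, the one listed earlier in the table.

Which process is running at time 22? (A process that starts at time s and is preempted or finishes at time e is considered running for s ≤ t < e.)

Timeline: | 101 0-4 | 102 4-5 | 101 5-11 | 105 11-20 | 101 20-21 | 104 21-22 | 103 22-25 |
Completion: 101=21  102=5  103=25  104=22  105=20

103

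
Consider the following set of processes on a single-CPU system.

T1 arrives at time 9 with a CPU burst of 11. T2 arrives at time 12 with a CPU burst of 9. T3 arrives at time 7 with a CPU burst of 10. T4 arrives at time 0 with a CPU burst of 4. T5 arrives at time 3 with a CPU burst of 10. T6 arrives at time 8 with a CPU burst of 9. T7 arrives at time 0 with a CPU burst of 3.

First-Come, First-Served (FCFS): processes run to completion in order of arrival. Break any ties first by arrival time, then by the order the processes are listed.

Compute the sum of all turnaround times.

155

Schedule: | T4 0-4 | T7 4-7 | T5 7-17 | T3 17-27 | T6 27-36 | T1 36-47 | T2 47-56 |
Completion: T1=47  T2=56  T3=27  T4=4  T5=17  T6=36  T7=7
Turnaround (C−A): T1=38  T2=44  T3=20  T4=4  T5=14  T6=28  T7=7
Turnaround = completion − arrival: T1=38, T2=44, T3=20, T4=4, T5=14, T6=28, T7=7
Total turnaround = 38 + 44 + 20 + 4 + 14 + 28 + 7 = 155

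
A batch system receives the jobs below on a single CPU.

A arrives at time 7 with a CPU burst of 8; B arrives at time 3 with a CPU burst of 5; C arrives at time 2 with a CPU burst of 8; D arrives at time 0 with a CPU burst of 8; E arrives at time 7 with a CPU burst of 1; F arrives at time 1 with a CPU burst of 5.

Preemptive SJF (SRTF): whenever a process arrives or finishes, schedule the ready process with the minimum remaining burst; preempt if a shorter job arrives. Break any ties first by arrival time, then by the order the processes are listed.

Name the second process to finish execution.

Gantt: | D 0-1 | F 1-6 | B 6-7 | E 7-8 | B 8-12 | D 12-19 | C 19-27 | A 27-35 |
Completion: A=35  B=12  C=27  D=19  E=8  F=6
Finish order: F → E → B → D → C → A

E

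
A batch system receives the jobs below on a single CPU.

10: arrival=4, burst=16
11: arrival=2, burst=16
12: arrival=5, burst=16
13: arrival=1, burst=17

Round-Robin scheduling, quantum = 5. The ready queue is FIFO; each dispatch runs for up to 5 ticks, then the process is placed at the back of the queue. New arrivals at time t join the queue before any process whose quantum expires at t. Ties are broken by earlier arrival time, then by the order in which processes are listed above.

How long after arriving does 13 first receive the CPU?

Timeline: | idle 0-1 | 13 1-6 | 11 6-11 | 10 11-16 | 12 16-21 | 13 21-26 | 11 26-31 | 10 31-36 | 12 36-41 | 13 41-46 | 11 46-51 | 10 51-56 | 12 56-61 | 13 61-63 | 11 63-64 | 10 64-65 | 12 65-66 |
Completion: 10=65  11=64  12=66  13=63
Turnaround (C−A): 10=61  11=62  12=61  13=62
Response(13) = first start − arrival = 1 − 1 = 0

0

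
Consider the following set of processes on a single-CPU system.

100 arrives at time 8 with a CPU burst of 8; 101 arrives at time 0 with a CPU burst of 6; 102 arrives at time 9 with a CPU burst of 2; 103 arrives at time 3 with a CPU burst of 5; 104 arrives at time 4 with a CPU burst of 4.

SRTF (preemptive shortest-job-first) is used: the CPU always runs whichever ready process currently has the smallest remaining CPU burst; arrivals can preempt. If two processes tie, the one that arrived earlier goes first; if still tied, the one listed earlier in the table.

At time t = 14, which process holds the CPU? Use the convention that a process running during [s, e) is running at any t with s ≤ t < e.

103

Gantt: | 101 0-6 | 104 6-10 | 102 10-12 | 103 12-17 | 100 17-25 |
Completion: 100=25  101=6  102=12  103=17  104=10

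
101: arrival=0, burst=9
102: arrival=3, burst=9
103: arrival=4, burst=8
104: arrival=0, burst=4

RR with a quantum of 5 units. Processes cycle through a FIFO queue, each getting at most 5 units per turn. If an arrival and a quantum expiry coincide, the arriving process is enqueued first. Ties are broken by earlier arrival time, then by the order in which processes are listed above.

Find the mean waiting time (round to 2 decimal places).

13.00

Gantt: | 101 0-5 | 104 5-9 | 102 9-14 | 103 14-19 | 101 19-23 | 102 23-27 | 103 27-30 |
Completion: 101=23  102=27  103=30  104=9
Turnaround (C−A): 101=23  102=24  103=26  104=9
Waiting times: 101=14, 102=15, 103=18, 104=5
Average waiting = (14+15+18+5) / 4 = 52/4 = 13.00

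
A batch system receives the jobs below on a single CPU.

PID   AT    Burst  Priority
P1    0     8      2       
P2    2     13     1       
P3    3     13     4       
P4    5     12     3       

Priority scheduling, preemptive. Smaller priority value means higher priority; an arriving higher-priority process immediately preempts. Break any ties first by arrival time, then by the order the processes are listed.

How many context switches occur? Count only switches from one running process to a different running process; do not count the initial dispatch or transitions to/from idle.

4

Schedule: | P1 0-2 | P2 2-15 | P1 15-21 | P4 21-33 | P3 33-46 |
Completion: P1=21  P2=15  P3=46  P4=33
Turnaround (C−A): P1=21  P2=13  P3=43  P4=28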